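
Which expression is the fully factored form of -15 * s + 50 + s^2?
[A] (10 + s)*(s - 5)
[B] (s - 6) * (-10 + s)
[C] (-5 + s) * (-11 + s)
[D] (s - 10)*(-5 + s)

We need to factor -15 * s + 50 + s^2.
The factored form is (s - 10)*(-5 + s).
D) (s - 10)*(-5 + s)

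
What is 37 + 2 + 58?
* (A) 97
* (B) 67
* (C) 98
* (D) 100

First: 37 + 2 = 39
Then: 39 + 58 = 97
A) 97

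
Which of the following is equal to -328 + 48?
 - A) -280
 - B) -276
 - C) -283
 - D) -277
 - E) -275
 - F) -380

-328 + 48 = -280
A) -280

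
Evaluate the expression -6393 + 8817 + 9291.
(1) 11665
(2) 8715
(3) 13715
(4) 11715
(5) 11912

First: -6393 + 8817 = 2424
Then: 2424 + 9291 = 11715
4) 11715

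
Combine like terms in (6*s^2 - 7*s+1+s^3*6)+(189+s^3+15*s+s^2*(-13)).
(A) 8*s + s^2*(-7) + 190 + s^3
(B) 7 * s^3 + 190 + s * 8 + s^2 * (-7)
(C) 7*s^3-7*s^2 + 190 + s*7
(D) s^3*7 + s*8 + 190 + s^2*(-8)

Adding the polynomials and combining like terms:
(6*s^2 - 7*s + 1 + s^3*6) + (189 + s^3 + 15*s + s^2*(-13))
= 7 * s^3 + 190 + s * 8 + s^2 * (-7)
B) 7 * s^3 + 190 + s * 8 + s^2 * (-7)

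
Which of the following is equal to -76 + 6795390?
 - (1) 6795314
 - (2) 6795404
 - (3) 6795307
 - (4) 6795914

-76 + 6795390 = 6795314
1) 6795314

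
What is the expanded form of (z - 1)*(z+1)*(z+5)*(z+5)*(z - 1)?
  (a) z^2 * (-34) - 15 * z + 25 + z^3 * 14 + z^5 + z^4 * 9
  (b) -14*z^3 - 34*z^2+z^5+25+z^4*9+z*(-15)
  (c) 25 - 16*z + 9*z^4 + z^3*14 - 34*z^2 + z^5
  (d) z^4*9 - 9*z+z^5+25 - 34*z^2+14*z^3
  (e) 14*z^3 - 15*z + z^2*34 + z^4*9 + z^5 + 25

Expanding (z - 1)*(z+1)*(z+5)*(z+5)*(z - 1):
= z^2 * (-34) - 15 * z + 25 + z^3 * 14 + z^5 + z^4 * 9
a) z^2 * (-34) - 15 * z + 25 + z^3 * 14 + z^5 + z^4 * 9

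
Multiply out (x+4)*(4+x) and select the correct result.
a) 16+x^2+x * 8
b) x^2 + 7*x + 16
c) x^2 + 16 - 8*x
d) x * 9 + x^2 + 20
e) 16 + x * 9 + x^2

Expanding (x+4)*(4+x):
= 16+x^2+x * 8
a) 16+x^2+x * 8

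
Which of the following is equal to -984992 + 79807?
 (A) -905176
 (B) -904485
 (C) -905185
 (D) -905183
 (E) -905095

-984992 + 79807 = -905185
C) -905185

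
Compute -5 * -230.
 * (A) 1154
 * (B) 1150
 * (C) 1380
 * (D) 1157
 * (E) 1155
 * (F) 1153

-5 * -230 = 1150
B) 1150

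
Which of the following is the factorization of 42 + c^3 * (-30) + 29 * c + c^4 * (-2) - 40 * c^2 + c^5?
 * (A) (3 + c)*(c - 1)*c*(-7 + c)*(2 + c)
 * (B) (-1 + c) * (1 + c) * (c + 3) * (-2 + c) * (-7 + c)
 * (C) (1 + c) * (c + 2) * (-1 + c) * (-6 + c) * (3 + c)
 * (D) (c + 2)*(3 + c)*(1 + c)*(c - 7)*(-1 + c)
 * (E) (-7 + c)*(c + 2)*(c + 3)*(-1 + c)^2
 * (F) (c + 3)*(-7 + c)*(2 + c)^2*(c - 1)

We need to factor 42 + c^3 * (-30) + 29 * c + c^4 * (-2) - 40 * c^2 + c^5.
The factored form is (c + 2)*(3 + c)*(1 + c)*(c - 7)*(-1 + c).
D) (c + 2)*(3 + c)*(1 + c)*(c - 7)*(-1 + c)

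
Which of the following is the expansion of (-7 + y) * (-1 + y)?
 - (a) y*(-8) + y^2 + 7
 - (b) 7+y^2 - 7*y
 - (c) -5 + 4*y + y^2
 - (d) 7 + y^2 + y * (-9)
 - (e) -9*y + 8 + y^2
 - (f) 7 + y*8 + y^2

Expanding (-7 + y) * (-1 + y):
= y*(-8) + y^2 + 7
a) y*(-8) + y^2 + 7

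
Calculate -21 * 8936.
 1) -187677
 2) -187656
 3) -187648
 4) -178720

-21 * 8936 = -187656
2) -187656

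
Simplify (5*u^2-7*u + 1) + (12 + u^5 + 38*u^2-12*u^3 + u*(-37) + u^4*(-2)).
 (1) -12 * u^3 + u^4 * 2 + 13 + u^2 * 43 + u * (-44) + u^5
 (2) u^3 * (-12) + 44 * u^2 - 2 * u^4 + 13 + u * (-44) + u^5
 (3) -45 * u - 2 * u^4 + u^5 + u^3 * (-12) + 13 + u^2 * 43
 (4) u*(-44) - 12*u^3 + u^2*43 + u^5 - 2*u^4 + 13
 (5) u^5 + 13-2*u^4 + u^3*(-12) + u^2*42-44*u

Adding the polynomials and combining like terms:
(5*u^2 - 7*u + 1) + (12 + u^5 + 38*u^2 - 12*u^3 + u*(-37) + u^4*(-2))
= u*(-44) - 12*u^3 + u^2*43 + u^5 - 2*u^4 + 13
4) u*(-44) - 12*u^3 + u^2*43 + u^5 - 2*u^4 + 13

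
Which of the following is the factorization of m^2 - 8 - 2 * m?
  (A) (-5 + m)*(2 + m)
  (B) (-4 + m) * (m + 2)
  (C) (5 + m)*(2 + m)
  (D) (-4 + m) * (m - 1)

We need to factor m^2 - 8 - 2 * m.
The factored form is (-4 + m) * (m + 2).
B) (-4 + m) * (m + 2)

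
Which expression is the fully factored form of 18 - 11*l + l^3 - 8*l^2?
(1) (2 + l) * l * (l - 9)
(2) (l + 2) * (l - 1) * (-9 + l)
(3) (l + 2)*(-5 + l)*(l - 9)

We need to factor 18 - 11*l + l^3 - 8*l^2.
The factored form is (l + 2) * (l - 1) * (-9 + l).
2) (l + 2) * (l - 1) * (-9 + l)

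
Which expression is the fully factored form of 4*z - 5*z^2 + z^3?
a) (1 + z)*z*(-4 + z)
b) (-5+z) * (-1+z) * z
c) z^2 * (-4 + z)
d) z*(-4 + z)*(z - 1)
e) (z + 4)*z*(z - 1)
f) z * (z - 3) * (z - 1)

We need to factor 4*z - 5*z^2 + z^3.
The factored form is z*(-4 + z)*(z - 1).
d) z*(-4 + z)*(z - 1)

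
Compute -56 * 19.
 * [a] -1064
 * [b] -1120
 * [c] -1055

-56 * 19 = -1064
a) -1064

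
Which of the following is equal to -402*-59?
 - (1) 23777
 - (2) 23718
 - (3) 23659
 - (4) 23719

-402 * -59 = 23718
2) 23718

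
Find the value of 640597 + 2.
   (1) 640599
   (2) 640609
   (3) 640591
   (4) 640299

640597 + 2 = 640599
1) 640599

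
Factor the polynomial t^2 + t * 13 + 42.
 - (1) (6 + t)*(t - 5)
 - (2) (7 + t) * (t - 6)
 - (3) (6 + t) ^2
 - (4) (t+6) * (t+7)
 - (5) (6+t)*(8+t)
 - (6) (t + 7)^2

We need to factor t^2 + t * 13 + 42.
The factored form is (t+6) * (t+7).
4) (t+6) * (t+7)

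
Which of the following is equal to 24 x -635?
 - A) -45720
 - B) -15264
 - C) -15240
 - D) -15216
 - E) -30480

24 * -635 = -15240
C) -15240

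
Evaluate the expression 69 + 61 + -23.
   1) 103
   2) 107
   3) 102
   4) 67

First: 69 + 61 = 130
Then: 130 + -23 = 107
2) 107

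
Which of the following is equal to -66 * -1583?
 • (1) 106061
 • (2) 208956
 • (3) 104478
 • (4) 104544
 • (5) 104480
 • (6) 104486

-66 * -1583 = 104478
3) 104478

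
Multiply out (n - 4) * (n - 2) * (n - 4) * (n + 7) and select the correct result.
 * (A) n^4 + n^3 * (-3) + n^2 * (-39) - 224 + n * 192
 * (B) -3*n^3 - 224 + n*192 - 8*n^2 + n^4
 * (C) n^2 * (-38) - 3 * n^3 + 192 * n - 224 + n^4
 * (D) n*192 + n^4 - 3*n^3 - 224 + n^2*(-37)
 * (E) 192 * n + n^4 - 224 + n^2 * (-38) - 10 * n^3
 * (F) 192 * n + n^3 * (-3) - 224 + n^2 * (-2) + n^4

Expanding (n - 4) * (n - 2) * (n - 4) * (n + 7):
= n^2 * (-38) - 3 * n^3 + 192 * n - 224 + n^4
C) n^2 * (-38) - 3 * n^3 + 192 * n - 224 + n^4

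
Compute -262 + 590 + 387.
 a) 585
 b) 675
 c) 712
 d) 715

First: -262 + 590 = 328
Then: 328 + 387 = 715
d) 715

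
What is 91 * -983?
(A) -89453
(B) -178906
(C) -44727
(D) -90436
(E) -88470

91 * -983 = -89453
A) -89453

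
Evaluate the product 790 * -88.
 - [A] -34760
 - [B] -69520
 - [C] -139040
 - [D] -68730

790 * -88 = -69520
B) -69520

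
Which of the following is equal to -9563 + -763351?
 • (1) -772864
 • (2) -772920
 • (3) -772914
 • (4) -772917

-9563 + -763351 = -772914
3) -772914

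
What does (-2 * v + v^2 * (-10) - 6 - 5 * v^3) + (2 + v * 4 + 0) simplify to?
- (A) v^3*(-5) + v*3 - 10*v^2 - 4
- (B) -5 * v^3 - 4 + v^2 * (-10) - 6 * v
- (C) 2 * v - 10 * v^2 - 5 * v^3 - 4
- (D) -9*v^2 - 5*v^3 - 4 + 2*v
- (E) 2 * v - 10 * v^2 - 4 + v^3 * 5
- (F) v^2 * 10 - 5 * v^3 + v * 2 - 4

Adding the polynomials and combining like terms:
(-2*v + v^2*(-10) - 6 - 5*v^3) + (2 + v*4 + 0)
= 2 * v - 10 * v^2 - 5 * v^3 - 4
C) 2 * v - 10 * v^2 - 5 * v^3 - 4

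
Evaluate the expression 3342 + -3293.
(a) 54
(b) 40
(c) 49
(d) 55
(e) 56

3342 + -3293 = 49
c) 49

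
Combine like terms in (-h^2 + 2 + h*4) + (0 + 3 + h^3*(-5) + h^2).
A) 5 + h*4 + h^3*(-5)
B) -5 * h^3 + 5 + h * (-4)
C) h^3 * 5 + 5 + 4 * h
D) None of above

Adding the polynomials and combining like terms:
(-h^2 + 2 + h*4) + (0 + 3 + h^3*(-5) + h^2)
= 5 + h*4 + h^3*(-5)
A) 5 + h*4 + h^3*(-5)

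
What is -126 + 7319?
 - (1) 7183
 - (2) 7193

-126 + 7319 = 7193
2) 7193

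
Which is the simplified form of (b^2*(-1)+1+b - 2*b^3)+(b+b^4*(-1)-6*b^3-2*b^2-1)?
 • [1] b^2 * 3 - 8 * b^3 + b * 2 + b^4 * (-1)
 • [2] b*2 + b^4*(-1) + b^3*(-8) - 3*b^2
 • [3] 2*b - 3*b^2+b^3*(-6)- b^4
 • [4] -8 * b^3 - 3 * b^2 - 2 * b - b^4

Adding the polynomials and combining like terms:
(b^2*(-1) + 1 + b - 2*b^3) + (b + b^4*(-1) - 6*b^3 - 2*b^2 - 1)
= b*2 + b^4*(-1) + b^3*(-8) - 3*b^2
2) b*2 + b^4*(-1) + b^3*(-8) - 3*b^2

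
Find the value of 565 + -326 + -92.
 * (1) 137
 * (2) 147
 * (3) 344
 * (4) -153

First: 565 + -326 = 239
Then: 239 + -92 = 147
2) 147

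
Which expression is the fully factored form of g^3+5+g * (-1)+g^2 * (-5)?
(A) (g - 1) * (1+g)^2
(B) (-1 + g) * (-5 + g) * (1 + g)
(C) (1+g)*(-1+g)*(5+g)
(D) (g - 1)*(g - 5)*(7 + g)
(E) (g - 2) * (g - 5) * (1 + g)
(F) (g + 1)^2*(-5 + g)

We need to factor g^3+5+g * (-1)+g^2 * (-5).
The factored form is (-1 + g) * (-5 + g) * (1 + g).
B) (-1 + g) * (-5 + g) * (1 + g)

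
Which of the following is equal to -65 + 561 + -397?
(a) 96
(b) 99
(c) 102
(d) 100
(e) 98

First: -65 + 561 = 496
Then: 496 + -397 = 99
b) 99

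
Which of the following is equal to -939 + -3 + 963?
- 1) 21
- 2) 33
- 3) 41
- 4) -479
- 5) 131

First: -939 + -3 = -942
Then: -942 + 963 = 21
1) 21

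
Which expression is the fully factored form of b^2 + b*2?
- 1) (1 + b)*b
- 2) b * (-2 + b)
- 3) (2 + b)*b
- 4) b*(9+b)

We need to factor b^2 + b*2.
The factored form is (2 + b)*b.
3) (2 + b)*b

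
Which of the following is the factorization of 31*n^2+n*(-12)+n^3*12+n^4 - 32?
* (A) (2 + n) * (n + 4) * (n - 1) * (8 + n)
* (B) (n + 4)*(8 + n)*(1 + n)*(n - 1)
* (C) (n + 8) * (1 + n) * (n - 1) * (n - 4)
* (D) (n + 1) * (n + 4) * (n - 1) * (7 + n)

We need to factor 31*n^2+n*(-12)+n^3*12+n^4 - 32.
The factored form is (n + 4)*(8 + n)*(1 + n)*(n - 1).
B) (n + 4)*(8 + n)*(1 + n)*(n - 1)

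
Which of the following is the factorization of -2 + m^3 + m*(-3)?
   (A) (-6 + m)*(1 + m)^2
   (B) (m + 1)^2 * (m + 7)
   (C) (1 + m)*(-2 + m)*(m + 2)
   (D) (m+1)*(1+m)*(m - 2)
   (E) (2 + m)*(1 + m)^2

We need to factor -2 + m^3 + m*(-3).
The factored form is (m+1)*(1+m)*(m - 2).
D) (m+1)*(1+m)*(m - 2)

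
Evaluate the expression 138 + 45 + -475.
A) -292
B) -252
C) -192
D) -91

First: 138 + 45 = 183
Then: 183 + -475 = -292
A) -292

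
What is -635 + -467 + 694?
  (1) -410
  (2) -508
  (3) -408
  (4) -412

First: -635 + -467 = -1102
Then: -1102 + 694 = -408
3) -408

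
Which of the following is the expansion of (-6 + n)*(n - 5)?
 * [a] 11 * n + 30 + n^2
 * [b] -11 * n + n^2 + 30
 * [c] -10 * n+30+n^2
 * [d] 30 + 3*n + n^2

Expanding (-6 + n)*(n - 5):
= -11 * n + n^2 + 30
b) -11 * n + n^2 + 30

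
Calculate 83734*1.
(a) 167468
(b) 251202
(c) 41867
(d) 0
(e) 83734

83734 * 1 = 83734
e) 83734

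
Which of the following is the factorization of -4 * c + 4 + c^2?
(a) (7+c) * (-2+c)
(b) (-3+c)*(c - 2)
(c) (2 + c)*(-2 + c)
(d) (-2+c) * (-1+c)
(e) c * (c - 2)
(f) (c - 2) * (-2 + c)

We need to factor -4 * c + 4 + c^2.
The factored form is (c - 2) * (-2 + c).
f) (c - 2) * (-2 + c)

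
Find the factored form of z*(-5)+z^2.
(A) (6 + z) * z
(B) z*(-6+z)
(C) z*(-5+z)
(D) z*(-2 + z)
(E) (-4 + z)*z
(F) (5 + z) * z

We need to factor z*(-5)+z^2.
The factored form is z*(-5+z).
C) z*(-5+z)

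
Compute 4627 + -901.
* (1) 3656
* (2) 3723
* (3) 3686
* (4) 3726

4627 + -901 = 3726
4) 3726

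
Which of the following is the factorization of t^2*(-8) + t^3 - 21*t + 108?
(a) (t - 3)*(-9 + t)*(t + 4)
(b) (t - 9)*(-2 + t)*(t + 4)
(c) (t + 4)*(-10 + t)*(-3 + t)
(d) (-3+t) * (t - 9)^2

We need to factor t^2*(-8) + t^3 - 21*t + 108.
The factored form is (t - 3)*(-9 + t)*(t + 4).
a) (t - 3)*(-9 + t)*(t + 4)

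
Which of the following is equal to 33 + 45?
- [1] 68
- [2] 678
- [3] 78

33 + 45 = 78
3) 78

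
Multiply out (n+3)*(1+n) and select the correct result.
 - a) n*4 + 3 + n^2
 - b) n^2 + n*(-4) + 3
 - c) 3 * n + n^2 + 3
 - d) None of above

Expanding (n+3)*(1+n):
= n*4 + 3 + n^2
a) n*4 + 3 + n^2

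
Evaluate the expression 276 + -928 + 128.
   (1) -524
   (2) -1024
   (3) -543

First: 276 + -928 = -652
Then: -652 + 128 = -524
1) -524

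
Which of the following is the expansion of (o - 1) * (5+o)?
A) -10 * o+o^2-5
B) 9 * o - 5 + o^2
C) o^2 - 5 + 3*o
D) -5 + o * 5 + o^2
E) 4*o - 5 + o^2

Expanding (o - 1) * (5+o):
= 4*o - 5 + o^2
E) 4*o - 5 + o^2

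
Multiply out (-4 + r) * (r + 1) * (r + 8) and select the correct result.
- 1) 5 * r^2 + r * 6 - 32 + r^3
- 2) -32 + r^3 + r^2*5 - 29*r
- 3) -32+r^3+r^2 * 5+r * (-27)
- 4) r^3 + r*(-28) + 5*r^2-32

Expanding (-4 + r) * (r + 1) * (r + 8):
= r^3 + r*(-28) + 5*r^2-32
4) r^3 + r*(-28) + 5*r^2-32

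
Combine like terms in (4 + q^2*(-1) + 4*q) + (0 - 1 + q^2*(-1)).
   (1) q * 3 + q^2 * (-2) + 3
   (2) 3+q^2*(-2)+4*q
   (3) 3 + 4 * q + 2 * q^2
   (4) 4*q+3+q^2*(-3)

Adding the polynomials and combining like terms:
(4 + q^2*(-1) + 4*q) + (0 - 1 + q^2*(-1))
= 3+q^2*(-2)+4*q
2) 3+q^2*(-2)+4*q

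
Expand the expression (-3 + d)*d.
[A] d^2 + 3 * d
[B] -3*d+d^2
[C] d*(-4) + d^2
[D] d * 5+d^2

Expanding (-3 + d)*d:
= -3*d+d^2
B) -3*d+d^2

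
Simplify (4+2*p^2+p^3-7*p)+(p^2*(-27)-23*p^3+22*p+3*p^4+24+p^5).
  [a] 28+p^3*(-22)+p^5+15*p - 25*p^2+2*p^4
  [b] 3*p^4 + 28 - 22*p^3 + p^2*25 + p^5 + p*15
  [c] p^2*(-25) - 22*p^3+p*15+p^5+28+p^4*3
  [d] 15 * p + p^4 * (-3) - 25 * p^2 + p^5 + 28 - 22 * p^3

Adding the polynomials and combining like terms:
(4 + 2*p^2 + p^3 - 7*p) + (p^2*(-27) - 23*p^3 + 22*p + 3*p^4 + 24 + p^5)
= p^2*(-25) - 22*p^3+p*15+p^5+28+p^4*3
c) p^2*(-25) - 22*p^3+p*15+p^5+28+p^4*3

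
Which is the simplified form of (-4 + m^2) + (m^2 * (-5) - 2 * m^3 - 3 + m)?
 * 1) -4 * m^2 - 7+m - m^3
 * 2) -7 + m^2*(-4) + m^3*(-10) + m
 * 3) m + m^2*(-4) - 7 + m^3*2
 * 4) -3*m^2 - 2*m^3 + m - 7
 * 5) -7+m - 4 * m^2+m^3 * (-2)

Adding the polynomials and combining like terms:
(-4 + m^2) + (m^2*(-5) - 2*m^3 - 3 + m)
= -7+m - 4 * m^2+m^3 * (-2)
5) -7+m - 4 * m^2+m^3 * (-2)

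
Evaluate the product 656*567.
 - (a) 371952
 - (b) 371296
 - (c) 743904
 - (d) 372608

656 * 567 = 371952
a) 371952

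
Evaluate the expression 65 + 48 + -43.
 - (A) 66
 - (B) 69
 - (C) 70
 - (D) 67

First: 65 + 48 = 113
Then: 113 + -43 = 70
C) 70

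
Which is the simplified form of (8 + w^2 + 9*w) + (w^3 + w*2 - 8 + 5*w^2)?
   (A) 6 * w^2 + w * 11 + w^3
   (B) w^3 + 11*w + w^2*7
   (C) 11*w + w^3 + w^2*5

Adding the polynomials and combining like terms:
(8 + w^2 + 9*w) + (w^3 + w*2 - 8 + 5*w^2)
= 6 * w^2 + w * 11 + w^3
A) 6 * w^2 + w * 11 + w^3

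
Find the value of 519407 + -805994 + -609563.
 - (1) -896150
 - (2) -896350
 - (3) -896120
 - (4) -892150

First: 519407 + -805994 = -286587
Then: -286587 + -609563 = -896150
1) -896150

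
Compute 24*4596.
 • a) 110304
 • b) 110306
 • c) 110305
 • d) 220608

24 * 4596 = 110304
a) 110304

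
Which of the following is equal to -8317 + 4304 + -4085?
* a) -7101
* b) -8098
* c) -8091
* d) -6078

First: -8317 + 4304 = -4013
Then: -4013 + -4085 = -8098
b) -8098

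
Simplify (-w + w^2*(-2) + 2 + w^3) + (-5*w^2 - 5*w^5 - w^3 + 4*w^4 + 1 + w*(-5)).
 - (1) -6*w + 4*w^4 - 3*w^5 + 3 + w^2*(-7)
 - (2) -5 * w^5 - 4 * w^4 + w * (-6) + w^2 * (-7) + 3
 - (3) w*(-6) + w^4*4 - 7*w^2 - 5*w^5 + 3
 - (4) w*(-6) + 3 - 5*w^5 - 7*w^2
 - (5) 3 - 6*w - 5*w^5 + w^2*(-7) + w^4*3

Adding the polynomials and combining like terms:
(-w + w^2*(-2) + 2 + w^3) + (-5*w^2 - 5*w^5 - w^3 + 4*w^4 + 1 + w*(-5))
= w*(-6) + w^4*4 - 7*w^2 - 5*w^5 + 3
3) w*(-6) + w^4*4 - 7*w^2 - 5*w^5 + 3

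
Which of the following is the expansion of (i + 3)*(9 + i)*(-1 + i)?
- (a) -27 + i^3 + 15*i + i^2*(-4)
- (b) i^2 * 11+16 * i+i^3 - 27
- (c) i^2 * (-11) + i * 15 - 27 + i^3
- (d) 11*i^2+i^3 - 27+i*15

Expanding (i + 3)*(9 + i)*(-1 + i):
= 11*i^2+i^3 - 27+i*15
d) 11*i^2+i^3 - 27+i*15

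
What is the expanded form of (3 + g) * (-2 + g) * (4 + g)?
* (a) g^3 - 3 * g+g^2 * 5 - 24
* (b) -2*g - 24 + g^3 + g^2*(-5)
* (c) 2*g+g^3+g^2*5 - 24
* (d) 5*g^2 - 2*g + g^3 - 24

Expanding (3 + g) * (-2 + g) * (4 + g):
= 5*g^2 - 2*g + g^3 - 24
d) 5*g^2 - 2*g + g^3 - 24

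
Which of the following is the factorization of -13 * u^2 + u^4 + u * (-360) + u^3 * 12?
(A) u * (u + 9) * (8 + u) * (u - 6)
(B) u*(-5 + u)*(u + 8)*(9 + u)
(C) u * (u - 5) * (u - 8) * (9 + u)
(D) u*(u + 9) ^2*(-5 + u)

We need to factor -13 * u^2 + u^4 + u * (-360) + u^3 * 12.
The factored form is u*(-5 + u)*(u + 8)*(9 + u).
B) u*(-5 + u)*(u + 8)*(9 + u)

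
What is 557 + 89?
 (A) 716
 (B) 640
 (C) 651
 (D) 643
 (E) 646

557 + 89 = 646
E) 646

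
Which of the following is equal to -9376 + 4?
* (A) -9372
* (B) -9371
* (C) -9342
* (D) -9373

-9376 + 4 = -9372
A) -9372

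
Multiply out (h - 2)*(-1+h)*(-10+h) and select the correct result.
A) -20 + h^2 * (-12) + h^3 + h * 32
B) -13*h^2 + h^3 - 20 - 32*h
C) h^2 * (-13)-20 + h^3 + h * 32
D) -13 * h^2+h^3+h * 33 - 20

Expanding (h - 2)*(-1+h)*(-10+h):
= h^2 * (-13)-20 + h^3 + h * 32
C) h^2 * (-13)-20 + h^3 + h * 32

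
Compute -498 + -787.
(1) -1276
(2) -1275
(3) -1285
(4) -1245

-498 + -787 = -1285
3) -1285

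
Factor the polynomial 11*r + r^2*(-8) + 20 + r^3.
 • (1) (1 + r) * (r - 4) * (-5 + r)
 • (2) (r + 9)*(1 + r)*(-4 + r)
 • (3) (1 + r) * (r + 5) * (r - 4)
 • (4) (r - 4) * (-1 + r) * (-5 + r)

We need to factor 11*r + r^2*(-8) + 20 + r^3.
The factored form is (1 + r) * (r - 4) * (-5 + r).
1) (1 + r) * (r - 4) * (-5 + r)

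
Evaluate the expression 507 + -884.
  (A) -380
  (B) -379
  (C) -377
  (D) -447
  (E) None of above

507 + -884 = -377
C) -377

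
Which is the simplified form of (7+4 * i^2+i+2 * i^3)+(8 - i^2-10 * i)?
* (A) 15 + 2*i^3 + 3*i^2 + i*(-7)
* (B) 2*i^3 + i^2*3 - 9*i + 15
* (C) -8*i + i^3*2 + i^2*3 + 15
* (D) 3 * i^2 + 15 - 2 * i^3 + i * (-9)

Adding the polynomials and combining like terms:
(7 + 4*i^2 + i + 2*i^3) + (8 - i^2 - 10*i)
= 2*i^3 + i^2*3 - 9*i + 15
B) 2*i^3 + i^2*3 - 9*i + 15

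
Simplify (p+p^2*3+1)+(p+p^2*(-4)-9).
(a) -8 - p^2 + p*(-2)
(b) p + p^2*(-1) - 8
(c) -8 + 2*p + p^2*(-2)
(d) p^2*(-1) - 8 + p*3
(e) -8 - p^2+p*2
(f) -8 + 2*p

Adding the polynomials and combining like terms:
(p + p^2*3 + 1) + (p + p^2*(-4) - 9)
= -8 - p^2+p*2
e) -8 - p^2+p*2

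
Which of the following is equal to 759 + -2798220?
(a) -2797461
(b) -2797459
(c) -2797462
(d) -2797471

759 + -2798220 = -2797461
a) -2797461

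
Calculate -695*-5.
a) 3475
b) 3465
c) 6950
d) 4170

-695 * -5 = 3475
a) 3475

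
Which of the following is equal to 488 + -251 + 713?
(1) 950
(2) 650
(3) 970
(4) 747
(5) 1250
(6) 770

First: 488 + -251 = 237
Then: 237 + 713 = 950
1) 950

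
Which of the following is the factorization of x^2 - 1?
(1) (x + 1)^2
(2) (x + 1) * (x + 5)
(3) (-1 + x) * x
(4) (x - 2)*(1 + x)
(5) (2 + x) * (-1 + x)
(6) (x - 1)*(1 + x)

We need to factor x^2 - 1.
The factored form is (x - 1)*(1 + x).
6) (x - 1)*(1 + x)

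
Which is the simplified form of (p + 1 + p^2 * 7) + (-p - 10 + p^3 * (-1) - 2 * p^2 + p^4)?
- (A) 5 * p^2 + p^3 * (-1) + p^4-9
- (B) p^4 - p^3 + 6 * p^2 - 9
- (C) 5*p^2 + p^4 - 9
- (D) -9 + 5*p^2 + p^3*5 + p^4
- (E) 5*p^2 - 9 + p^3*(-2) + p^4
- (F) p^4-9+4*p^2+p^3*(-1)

Adding the polynomials and combining like terms:
(p + 1 + p^2*7) + (-p - 10 + p^3*(-1) - 2*p^2 + p^4)
= 5 * p^2 + p^3 * (-1) + p^4-9
A) 5 * p^2 + p^3 * (-1) + p^4-9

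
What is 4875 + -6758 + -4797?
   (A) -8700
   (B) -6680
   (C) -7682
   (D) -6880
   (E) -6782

First: 4875 + -6758 = -1883
Then: -1883 + -4797 = -6680
B) -6680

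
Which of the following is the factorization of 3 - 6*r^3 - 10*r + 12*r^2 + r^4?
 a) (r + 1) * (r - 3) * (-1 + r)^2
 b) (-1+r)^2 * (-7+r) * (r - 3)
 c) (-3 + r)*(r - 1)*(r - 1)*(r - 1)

We need to factor 3 - 6*r^3 - 10*r + 12*r^2 + r^4.
The factored form is (-3 + r)*(r - 1)*(r - 1)*(r - 1).
c) (-3 + r)*(r - 1)*(r - 1)*(r - 1)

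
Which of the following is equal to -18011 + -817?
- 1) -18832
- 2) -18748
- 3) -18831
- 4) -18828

-18011 + -817 = -18828
4) -18828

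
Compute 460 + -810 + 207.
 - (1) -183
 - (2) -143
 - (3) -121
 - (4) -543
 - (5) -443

First: 460 + -810 = -350
Then: -350 + 207 = -143
2) -143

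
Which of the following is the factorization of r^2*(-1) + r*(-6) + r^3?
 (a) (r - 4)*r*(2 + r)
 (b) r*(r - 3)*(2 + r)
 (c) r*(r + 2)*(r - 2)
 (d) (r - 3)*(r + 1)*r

We need to factor r^2*(-1) + r*(-6) + r^3.
The factored form is r*(r - 3)*(2 + r).
b) r*(r - 3)*(2 + r)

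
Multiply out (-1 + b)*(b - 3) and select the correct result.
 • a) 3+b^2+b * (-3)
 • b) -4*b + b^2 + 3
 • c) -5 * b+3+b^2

Expanding (-1 + b)*(b - 3):
= -4*b + b^2 + 3
b) -4*b + b^2 + 3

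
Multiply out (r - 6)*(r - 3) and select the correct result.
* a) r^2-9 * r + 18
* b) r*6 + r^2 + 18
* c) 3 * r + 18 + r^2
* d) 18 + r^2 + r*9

Expanding (r - 6)*(r - 3):
= r^2-9 * r + 18
a) r^2-9 * r + 18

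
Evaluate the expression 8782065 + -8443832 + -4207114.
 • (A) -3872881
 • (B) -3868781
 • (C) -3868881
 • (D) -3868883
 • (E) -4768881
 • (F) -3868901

First: 8782065 + -8443832 = 338233
Then: 338233 + -4207114 = -3868881
C) -3868881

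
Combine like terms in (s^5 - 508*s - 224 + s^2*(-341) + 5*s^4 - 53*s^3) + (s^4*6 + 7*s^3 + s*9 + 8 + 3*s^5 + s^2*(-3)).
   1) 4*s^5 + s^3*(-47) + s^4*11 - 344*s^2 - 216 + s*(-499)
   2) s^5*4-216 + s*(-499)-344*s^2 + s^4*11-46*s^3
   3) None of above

Adding the polynomials and combining like terms:
(s^5 - 508*s - 224 + s^2*(-341) + 5*s^4 - 53*s^3) + (s^4*6 + 7*s^3 + s*9 + 8 + 3*s^5 + s^2*(-3))
= s^5*4-216 + s*(-499)-344*s^2 + s^4*11-46*s^3
2) s^5*4-216 + s*(-499)-344*s^2 + s^4*11-46*s^3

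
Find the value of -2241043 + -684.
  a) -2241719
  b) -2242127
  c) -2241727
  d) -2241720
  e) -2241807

-2241043 + -684 = -2241727
c) -2241727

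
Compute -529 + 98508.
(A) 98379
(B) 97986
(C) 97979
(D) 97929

-529 + 98508 = 97979
C) 97979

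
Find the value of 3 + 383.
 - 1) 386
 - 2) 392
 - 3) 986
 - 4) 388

3 + 383 = 386
1) 386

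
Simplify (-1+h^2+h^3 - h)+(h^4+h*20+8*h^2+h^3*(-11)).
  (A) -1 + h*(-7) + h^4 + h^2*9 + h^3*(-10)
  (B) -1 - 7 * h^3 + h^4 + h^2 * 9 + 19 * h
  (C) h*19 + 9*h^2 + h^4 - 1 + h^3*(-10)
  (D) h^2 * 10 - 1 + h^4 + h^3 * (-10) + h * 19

Adding the polynomials and combining like terms:
(-1 + h^2 + h^3 - h) + (h^4 + h*20 + 8*h^2 + h^3*(-11))
= h*19 + 9*h^2 + h^4 - 1 + h^3*(-10)
C) h*19 + 9*h^2 + h^4 - 1 + h^3*(-10)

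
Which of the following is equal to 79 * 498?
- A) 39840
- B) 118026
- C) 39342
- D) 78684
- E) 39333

79 * 498 = 39342
C) 39342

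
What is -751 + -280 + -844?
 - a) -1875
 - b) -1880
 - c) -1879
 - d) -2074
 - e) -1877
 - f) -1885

First: -751 + -280 = -1031
Then: -1031 + -844 = -1875
a) -1875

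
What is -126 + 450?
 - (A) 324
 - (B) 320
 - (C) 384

-126 + 450 = 324
A) 324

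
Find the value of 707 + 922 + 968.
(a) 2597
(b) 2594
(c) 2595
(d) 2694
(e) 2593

First: 707 + 922 = 1629
Then: 1629 + 968 = 2597
a) 2597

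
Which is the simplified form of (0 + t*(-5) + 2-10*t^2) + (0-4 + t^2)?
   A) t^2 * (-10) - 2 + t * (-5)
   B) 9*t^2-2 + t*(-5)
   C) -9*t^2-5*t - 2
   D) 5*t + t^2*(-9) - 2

Adding the polynomials and combining like terms:
(0 + t*(-5) + 2 - 10*t^2) + (0 - 4 + t^2)
= -9*t^2-5*t - 2
C) -9*t^2-5*t - 2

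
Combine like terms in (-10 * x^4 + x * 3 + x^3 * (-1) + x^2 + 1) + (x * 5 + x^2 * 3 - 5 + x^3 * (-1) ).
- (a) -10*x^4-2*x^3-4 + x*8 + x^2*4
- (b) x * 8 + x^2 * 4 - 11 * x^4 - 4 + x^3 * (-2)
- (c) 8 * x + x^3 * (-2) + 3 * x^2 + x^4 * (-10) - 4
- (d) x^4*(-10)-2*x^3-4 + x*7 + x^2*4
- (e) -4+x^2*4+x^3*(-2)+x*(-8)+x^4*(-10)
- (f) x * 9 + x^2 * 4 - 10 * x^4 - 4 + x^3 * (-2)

Adding the polynomials and combining like terms:
(-10*x^4 + x*3 + x^3*(-1) + x^2 + 1) + (x*5 + x^2*3 - 5 + x^3*(-1))
= -10*x^4-2*x^3-4 + x*8 + x^2*4
a) -10*x^4-2*x^3-4 + x*8 + x^2*4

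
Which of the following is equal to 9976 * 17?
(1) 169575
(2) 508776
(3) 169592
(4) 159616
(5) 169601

9976 * 17 = 169592
3) 169592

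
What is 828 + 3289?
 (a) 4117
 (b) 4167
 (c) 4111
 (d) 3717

828 + 3289 = 4117
a) 4117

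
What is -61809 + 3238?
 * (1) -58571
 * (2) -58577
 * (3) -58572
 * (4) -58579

-61809 + 3238 = -58571
1) -58571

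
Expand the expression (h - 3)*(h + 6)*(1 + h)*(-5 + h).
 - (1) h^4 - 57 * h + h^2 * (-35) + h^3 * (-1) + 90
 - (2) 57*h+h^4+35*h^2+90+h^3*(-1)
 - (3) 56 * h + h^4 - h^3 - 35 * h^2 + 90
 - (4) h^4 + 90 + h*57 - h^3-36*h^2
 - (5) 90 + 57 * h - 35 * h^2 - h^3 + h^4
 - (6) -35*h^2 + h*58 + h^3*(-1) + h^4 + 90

Expanding (h - 3)*(h + 6)*(1 + h)*(-5 + h):
= 90 + 57 * h - 35 * h^2 - h^3 + h^4
5) 90 + 57 * h - 35 * h^2 - h^3 + h^4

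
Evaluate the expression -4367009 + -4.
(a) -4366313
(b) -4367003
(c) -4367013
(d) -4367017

-4367009 + -4 = -4367013
c) -4367013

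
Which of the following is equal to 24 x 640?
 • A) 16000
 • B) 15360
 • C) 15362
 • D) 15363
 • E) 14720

24 * 640 = 15360
B) 15360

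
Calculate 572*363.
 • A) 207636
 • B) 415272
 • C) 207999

572 * 363 = 207636
A) 207636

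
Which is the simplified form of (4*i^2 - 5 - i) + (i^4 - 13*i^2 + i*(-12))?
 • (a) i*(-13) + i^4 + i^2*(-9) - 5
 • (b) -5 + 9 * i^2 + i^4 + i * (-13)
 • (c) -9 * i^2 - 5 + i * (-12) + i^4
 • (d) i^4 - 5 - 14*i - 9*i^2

Adding the polynomials and combining like terms:
(4*i^2 - 5 - i) + (i^4 - 13*i^2 + i*(-12))
= i*(-13) + i^4 + i^2*(-9) - 5
a) i*(-13) + i^4 + i^2*(-9) - 5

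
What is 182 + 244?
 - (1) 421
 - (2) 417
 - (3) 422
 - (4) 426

182 + 244 = 426
4) 426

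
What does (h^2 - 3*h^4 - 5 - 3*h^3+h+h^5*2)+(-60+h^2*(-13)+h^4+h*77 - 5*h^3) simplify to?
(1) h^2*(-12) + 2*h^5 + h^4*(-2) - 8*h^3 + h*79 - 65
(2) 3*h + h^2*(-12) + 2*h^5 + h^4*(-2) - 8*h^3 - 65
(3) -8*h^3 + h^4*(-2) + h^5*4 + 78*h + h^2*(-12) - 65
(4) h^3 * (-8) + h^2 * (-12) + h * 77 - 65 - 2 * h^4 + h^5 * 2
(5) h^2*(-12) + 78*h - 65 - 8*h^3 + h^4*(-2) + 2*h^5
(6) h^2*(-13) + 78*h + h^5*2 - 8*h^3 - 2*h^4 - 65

Adding the polynomials and combining like terms:
(h^2 - 3*h^4 - 5 - 3*h^3 + h + h^5*2) + (-60 + h^2*(-13) + h^4 + h*77 - 5*h^3)
= h^2*(-12) + 78*h - 65 - 8*h^3 + h^4*(-2) + 2*h^5
5) h^2*(-12) + 78*h - 65 - 8*h^3 + h^4*(-2) + 2*h^5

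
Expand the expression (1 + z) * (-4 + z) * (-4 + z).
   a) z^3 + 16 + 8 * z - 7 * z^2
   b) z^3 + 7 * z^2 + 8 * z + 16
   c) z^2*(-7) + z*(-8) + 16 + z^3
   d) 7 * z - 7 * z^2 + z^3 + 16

Expanding (1 + z) * (-4 + z) * (-4 + z):
= z^3 + 16 + 8 * z - 7 * z^2
a) z^3 + 16 + 8 * z - 7 * z^2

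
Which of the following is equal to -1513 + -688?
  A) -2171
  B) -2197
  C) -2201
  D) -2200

-1513 + -688 = -2201
C) -2201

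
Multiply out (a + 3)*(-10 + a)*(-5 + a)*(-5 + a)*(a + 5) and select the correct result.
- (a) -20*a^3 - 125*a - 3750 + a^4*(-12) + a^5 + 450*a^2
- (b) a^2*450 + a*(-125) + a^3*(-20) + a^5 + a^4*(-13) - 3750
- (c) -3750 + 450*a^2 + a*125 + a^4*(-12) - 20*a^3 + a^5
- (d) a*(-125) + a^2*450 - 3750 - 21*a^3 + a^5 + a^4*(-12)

Expanding (a + 3)*(-10 + a)*(-5 + a)*(-5 + a)*(a + 5):
= -20*a^3 - 125*a - 3750 + a^4*(-12) + a^5 + 450*a^2
a) -20*a^3 - 125*a - 3750 + a^4*(-12) + a^5 + 450*a^2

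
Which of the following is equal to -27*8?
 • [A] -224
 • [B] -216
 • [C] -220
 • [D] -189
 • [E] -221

-27 * 8 = -216
B) -216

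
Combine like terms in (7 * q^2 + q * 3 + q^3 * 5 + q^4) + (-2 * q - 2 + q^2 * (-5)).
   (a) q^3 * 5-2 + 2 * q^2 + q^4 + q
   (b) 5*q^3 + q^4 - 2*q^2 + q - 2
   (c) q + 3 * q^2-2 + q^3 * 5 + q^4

Adding the polynomials and combining like terms:
(7*q^2 + q*3 + q^3*5 + q^4) + (-2*q - 2 + q^2*(-5))
= q^3 * 5-2 + 2 * q^2 + q^4 + q
a) q^3 * 5-2 + 2 * q^2 + q^4 + q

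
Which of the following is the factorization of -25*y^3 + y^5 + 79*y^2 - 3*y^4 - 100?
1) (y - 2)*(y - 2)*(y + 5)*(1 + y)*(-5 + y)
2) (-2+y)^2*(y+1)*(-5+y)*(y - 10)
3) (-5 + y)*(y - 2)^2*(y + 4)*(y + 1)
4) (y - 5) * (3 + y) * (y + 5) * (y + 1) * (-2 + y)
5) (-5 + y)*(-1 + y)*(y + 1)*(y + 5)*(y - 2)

We need to factor -25*y^3 + y^5 + 79*y^2 - 3*y^4 - 100.
The factored form is (y - 2)*(y - 2)*(y + 5)*(1 + y)*(-5 + y).
1) (y - 2)*(y - 2)*(y + 5)*(1 + y)*(-5 + y)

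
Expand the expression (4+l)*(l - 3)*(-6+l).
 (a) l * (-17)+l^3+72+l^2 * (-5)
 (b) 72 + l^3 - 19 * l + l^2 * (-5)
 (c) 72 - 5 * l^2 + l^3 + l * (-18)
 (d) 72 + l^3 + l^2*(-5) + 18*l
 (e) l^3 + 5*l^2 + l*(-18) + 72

Expanding (4+l)*(l - 3)*(-6+l):
= 72 - 5 * l^2 + l^3 + l * (-18)
c) 72 - 5 * l^2 + l^3 + l * (-18)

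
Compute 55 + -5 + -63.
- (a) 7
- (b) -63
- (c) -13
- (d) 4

First: 55 + -5 = 50
Then: 50 + -63 = -13
c) -13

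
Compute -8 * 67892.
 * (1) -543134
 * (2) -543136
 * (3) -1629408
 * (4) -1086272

-8 * 67892 = -543136
2) -543136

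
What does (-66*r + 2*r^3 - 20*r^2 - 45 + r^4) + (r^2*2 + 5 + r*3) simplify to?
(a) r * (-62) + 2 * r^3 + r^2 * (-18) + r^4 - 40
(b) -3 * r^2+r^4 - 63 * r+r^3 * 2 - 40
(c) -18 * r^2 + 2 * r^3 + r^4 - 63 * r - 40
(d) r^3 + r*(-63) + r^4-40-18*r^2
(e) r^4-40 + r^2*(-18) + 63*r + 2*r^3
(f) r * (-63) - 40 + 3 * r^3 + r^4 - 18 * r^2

Adding the polynomials and combining like terms:
(-66*r + 2*r^3 - 20*r^2 - 45 + r^4) + (r^2*2 + 5 + r*3)
= -18 * r^2 + 2 * r^3 + r^4 - 63 * r - 40
c) -18 * r^2 + 2 * r^3 + r^4 - 63 * r - 40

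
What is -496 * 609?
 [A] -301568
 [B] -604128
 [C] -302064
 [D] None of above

-496 * 609 = -302064
C) -302064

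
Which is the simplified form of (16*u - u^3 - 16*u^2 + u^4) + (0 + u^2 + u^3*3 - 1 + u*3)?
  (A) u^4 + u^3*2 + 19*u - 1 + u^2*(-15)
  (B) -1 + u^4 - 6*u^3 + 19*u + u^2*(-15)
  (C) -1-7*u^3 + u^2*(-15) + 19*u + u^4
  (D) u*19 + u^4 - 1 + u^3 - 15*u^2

Adding the polynomials and combining like terms:
(16*u - u^3 - 16*u^2 + u^4) + (0 + u^2 + u^3*3 - 1 + u*3)
= u^4 + u^3*2 + 19*u - 1 + u^2*(-15)
A) u^4 + u^3*2 + 19*u - 1 + u^2*(-15)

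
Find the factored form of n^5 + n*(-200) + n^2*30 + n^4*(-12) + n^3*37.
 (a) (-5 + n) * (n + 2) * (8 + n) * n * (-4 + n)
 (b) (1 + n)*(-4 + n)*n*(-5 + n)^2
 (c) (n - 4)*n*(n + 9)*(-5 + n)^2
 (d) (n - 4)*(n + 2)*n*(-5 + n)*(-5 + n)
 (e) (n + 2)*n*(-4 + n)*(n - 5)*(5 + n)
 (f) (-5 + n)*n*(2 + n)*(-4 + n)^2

We need to factor n^5 + n*(-200) + n^2*30 + n^4*(-12) + n^3*37.
The factored form is (n - 4)*(n + 2)*n*(-5 + n)*(-5 + n).
d) (n - 4)*(n + 2)*n*(-5 + n)*(-5 + n)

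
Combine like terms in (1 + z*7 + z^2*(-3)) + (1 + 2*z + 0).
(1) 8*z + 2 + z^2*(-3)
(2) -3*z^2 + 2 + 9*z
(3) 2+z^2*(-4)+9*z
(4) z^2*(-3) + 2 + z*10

Adding the polynomials and combining like terms:
(1 + z*7 + z^2*(-3)) + (1 + 2*z + 0)
= -3*z^2 + 2 + 9*z
2) -3*z^2 + 2 + 9*z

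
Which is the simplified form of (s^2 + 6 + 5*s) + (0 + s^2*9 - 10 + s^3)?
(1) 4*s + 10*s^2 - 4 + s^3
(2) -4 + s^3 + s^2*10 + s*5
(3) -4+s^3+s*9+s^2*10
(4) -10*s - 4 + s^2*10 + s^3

Adding the polynomials and combining like terms:
(s^2 + 6 + 5*s) + (0 + s^2*9 - 10 + s^3)
= -4 + s^3 + s^2*10 + s*5
2) -4 + s^3 + s^2*10 + s*5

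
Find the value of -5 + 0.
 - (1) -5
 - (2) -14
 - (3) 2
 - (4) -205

-5 + 0 = -5
1) -5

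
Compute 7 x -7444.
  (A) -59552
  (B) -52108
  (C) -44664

7 * -7444 = -52108
B) -52108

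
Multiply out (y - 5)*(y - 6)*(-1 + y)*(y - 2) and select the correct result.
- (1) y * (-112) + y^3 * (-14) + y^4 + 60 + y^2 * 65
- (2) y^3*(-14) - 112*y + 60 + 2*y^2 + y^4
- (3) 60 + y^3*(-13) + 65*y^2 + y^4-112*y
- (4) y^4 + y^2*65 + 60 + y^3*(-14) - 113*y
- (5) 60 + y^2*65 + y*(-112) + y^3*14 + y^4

Expanding (y - 5)*(y - 6)*(-1 + y)*(y - 2):
= y * (-112) + y^3 * (-14) + y^4 + 60 + y^2 * 65
1) y * (-112) + y^3 * (-14) + y^4 + 60 + y^2 * 65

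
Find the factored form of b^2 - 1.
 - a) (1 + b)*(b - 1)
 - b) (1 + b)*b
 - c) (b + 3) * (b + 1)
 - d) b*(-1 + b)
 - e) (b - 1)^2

We need to factor b^2 - 1.
The factored form is (1 + b)*(b - 1).
a) (1 + b)*(b - 1)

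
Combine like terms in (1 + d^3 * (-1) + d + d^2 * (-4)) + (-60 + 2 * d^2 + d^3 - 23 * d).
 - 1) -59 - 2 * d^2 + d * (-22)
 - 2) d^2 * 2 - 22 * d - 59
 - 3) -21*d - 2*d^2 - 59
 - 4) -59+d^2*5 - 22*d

Adding the polynomials and combining like terms:
(1 + d^3*(-1) + d + d^2*(-4)) + (-60 + 2*d^2 + d^3 - 23*d)
= -59 - 2 * d^2 + d * (-22)
1) -59 - 2 * d^2 + d * (-22)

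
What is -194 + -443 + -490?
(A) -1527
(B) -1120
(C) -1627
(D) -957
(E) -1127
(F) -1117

First: -194 + -443 = -637
Then: -637 + -490 = -1127
E) -1127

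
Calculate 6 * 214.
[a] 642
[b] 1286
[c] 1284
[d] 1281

6 * 214 = 1284
c) 1284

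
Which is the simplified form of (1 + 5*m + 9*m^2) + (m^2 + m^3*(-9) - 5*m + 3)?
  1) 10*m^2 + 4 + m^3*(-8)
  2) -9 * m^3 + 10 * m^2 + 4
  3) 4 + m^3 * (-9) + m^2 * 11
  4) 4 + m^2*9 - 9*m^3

Adding the polynomials and combining like terms:
(1 + 5*m + 9*m^2) + (m^2 + m^3*(-9) - 5*m + 3)
= -9 * m^3 + 10 * m^2 + 4
2) -9 * m^3 + 10 * m^2 + 4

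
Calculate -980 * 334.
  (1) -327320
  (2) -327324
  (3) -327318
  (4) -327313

-980 * 334 = -327320
1) -327320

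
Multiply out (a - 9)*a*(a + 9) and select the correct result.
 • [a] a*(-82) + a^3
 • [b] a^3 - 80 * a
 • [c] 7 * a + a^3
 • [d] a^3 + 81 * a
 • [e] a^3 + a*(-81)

Expanding (a - 9)*a*(a + 9):
= a^3 + a*(-81)
e) a^3 + a*(-81)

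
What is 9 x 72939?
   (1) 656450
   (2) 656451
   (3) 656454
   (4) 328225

9 * 72939 = 656451
2) 656451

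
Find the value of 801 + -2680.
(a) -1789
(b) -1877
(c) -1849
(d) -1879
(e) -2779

801 + -2680 = -1879
d) -1879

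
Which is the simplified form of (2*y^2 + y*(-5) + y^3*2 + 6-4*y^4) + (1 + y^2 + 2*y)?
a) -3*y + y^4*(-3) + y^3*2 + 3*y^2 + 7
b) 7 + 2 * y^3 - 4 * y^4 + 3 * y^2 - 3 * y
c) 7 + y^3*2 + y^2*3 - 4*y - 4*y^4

Adding the polynomials and combining like terms:
(2*y^2 + y*(-5) + y^3*2 + 6 - 4*y^4) + (1 + y^2 + 2*y)
= 7 + 2 * y^3 - 4 * y^4 + 3 * y^2 - 3 * y
b) 7 + 2 * y^3 - 4 * y^4 + 3 * y^2 - 3 * y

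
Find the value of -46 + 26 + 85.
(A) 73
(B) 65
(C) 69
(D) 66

First: -46 + 26 = -20
Then: -20 + 85 = 65
B) 65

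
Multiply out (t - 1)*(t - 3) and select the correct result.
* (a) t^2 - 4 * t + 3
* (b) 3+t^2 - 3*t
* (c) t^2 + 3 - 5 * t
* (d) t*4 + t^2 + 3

Expanding (t - 1)*(t - 3):
= t^2 - 4 * t + 3
a) t^2 - 4 * t + 3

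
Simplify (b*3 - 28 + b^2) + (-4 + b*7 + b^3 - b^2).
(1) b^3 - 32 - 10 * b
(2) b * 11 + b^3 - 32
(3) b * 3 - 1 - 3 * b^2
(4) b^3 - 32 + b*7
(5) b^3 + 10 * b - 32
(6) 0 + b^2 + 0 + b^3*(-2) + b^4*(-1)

Adding the polynomials and combining like terms:
(b*3 - 28 + b^2) + (-4 + b*7 + b^3 - b^2)
= b^3 + 10 * b - 32
5) b^3 + 10 * b - 32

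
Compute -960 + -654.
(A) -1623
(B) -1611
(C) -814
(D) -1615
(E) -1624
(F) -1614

-960 + -654 = -1614
F) -1614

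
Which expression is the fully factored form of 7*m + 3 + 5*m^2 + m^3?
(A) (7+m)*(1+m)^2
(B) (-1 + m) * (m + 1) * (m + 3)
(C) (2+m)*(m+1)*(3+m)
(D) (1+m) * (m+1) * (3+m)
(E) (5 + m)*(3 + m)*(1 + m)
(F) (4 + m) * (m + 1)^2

We need to factor 7*m + 3 + 5*m^2 + m^3.
The factored form is (1+m) * (m+1) * (3+m).
D) (1+m) * (m+1) * (3+m)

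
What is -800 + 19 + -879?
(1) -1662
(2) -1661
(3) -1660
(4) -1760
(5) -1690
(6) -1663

First: -800 + 19 = -781
Then: -781 + -879 = -1660
3) -1660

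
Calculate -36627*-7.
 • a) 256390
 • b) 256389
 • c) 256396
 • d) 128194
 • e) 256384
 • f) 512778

-36627 * -7 = 256389
b) 256389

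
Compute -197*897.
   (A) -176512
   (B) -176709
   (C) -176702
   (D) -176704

-197 * 897 = -176709
B) -176709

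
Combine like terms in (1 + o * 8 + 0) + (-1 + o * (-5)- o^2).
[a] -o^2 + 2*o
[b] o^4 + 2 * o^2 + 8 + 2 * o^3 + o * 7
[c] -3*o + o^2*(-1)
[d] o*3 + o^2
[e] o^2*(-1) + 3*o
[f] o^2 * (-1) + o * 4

Adding the polynomials and combining like terms:
(1 + o*8 + 0) + (-1 + o*(-5) - o^2)
= o^2*(-1) + 3*o
e) o^2*(-1) + 3*o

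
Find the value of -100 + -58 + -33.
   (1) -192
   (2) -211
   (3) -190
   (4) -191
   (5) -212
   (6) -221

First: -100 + -58 = -158
Then: -158 + -33 = -191
4) -191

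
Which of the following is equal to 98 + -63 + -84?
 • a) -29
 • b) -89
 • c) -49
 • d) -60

First: 98 + -63 = 35
Then: 35 + -84 = -49
c) -49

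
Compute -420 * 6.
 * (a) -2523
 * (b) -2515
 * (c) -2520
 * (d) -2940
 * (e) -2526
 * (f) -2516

-420 * 6 = -2520
c) -2520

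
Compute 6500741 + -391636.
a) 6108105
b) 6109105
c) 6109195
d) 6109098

6500741 + -391636 = 6109105
b) 6109105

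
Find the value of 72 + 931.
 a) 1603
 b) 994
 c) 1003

72 + 931 = 1003
c) 1003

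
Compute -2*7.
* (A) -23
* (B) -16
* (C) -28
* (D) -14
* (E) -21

-2 * 7 = -14
D) -14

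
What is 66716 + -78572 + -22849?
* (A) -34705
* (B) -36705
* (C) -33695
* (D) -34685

First: 66716 + -78572 = -11856
Then: -11856 + -22849 = -34705
A) -34705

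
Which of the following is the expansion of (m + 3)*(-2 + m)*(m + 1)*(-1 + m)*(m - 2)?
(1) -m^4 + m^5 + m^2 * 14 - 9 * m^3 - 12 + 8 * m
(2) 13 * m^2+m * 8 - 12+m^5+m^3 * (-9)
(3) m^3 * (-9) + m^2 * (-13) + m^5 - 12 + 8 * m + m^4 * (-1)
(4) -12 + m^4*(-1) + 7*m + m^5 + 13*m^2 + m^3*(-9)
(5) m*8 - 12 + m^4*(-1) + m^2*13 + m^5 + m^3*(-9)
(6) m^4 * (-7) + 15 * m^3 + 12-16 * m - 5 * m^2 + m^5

Expanding (m + 3)*(-2 + m)*(m + 1)*(-1 + m)*(m - 2):
= m*8 - 12 + m^4*(-1) + m^2*13 + m^5 + m^3*(-9)
5) m*8 - 12 + m^4*(-1) + m^2*13 + m^5 + m^3*(-9)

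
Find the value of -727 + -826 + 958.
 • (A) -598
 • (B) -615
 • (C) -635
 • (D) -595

First: -727 + -826 = -1553
Then: -1553 + 958 = -595
D) -595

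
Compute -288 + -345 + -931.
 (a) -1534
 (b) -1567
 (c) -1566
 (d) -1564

First: -288 + -345 = -633
Then: -633 + -931 = -1564
d) -1564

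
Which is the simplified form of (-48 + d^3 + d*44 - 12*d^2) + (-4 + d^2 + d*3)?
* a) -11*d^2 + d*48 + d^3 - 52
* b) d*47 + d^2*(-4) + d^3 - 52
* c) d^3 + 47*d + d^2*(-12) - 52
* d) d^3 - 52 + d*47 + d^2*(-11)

Adding the polynomials and combining like terms:
(-48 + d^3 + d*44 - 12*d^2) + (-4 + d^2 + d*3)
= d^3 - 52 + d*47 + d^2*(-11)
d) d^3 - 52 + d*47 + d^2*(-11)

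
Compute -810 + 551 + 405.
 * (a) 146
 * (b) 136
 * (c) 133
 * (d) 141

First: -810 + 551 = -259
Then: -259 + 405 = 146
a) 146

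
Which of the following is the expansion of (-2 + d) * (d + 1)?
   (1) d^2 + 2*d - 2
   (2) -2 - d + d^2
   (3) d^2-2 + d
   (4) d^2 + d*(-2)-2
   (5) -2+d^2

Expanding (-2 + d) * (d + 1):
= -2 - d + d^2
2) -2 - d + d^2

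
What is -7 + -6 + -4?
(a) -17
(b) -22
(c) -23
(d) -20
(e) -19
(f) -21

First: -7 + -6 = -13
Then: -13 + -4 = -17
a) -17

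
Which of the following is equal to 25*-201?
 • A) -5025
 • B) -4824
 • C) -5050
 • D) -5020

25 * -201 = -5025
A) -5025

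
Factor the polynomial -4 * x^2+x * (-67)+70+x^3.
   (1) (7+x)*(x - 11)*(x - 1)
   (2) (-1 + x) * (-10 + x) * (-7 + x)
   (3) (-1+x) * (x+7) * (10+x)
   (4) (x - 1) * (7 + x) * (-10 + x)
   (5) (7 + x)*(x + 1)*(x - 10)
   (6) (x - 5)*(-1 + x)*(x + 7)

We need to factor -4 * x^2+x * (-67)+70+x^3.
The factored form is (x - 1) * (7 + x) * (-10 + x).
4) (x - 1) * (7 + x) * (-10 + x)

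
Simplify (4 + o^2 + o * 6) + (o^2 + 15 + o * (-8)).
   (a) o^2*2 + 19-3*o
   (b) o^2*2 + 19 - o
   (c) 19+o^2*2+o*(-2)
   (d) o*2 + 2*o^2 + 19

Adding the polynomials and combining like terms:
(4 + o^2 + o*6) + (o^2 + 15 + o*(-8))
= 19+o^2*2+o*(-2)
c) 19+o^2*2+o*(-2)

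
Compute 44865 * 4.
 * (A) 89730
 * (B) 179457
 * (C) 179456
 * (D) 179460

44865 * 4 = 179460
D) 179460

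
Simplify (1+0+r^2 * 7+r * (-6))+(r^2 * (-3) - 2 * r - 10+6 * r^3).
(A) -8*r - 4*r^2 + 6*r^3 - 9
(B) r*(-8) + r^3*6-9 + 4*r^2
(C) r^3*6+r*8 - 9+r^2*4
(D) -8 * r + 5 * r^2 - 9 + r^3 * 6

Adding the polynomials and combining like terms:
(1 + 0 + r^2*7 + r*(-6)) + (r^2*(-3) - 2*r - 10 + 6*r^3)
= r*(-8) + r^3*6-9 + 4*r^2
B) r*(-8) + r^3*6-9 + 4*r^2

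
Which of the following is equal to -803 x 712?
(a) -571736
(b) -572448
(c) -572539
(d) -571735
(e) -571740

-803 * 712 = -571736
a) -571736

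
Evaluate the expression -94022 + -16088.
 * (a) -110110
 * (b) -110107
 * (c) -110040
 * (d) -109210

-94022 + -16088 = -110110
a) -110110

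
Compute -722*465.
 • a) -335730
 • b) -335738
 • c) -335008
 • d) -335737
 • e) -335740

-722 * 465 = -335730
a) -335730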